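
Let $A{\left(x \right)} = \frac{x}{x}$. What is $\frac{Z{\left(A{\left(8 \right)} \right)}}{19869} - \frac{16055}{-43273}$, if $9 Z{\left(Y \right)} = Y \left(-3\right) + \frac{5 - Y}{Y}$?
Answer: $\frac{2871014428}{7738121133} \approx 0.37102$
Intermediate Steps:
$A{\left(x \right)} = 1$
$Z{\left(Y \right)} = - \frac{Y}{3} + \frac{5 - Y}{9 Y}$ ($Z{\left(Y \right)} = \frac{Y \left(-3\right) + \frac{5 - Y}{Y}}{9} = \frac{- 3 Y + \frac{5 - Y}{Y}}{9} = - \frac{Y}{3} + \frac{5 - Y}{9 Y}$)
$\frac{Z{\left(A{\left(8 \right)} \right)}}{19869} - \frac{16055}{-43273} = \frac{\frac{1}{9} \cdot 1^{-1} \left(5 - 1 - 3 \cdot 1^{2}\right)}{19869} - \frac{16055}{-43273} = \frac{1}{9} \cdot 1 \left(5 - 1 - 3\right) \frac{1}{19869} - - \frac{16055}{43273} = \frac{1}{9} \cdot 1 \left(5 - 1 - 3\right) \frac{1}{19869} + \frac{16055}{43273} = \frac{1}{9} \cdot 1 \cdot 1 \cdot \frac{1}{19869} + \frac{16055}{43273} = \frac{1}{9} \cdot \frac{1}{19869} + \frac{16055}{43273} = \frac{1}{178821} + \frac{16055}{43273} = \frac{2871014428}{7738121133}$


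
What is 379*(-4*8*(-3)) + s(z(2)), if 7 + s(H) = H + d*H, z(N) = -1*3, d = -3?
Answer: 36383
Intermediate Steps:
z(N) = -3
s(H) = -7 - 2*H (s(H) = -7 + (H - 3*H) = -7 - 2*H)
379*(-4*8*(-3)) + s(z(2)) = 379*(-4*8*(-3)) + (-7 - 2*(-3)) = 379*(-32*(-3)) + (-7 + 6) = 379*96 - 1 = 36384 - 1 = 36383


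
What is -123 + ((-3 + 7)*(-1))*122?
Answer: -611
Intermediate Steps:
-123 + ((-3 + 7)*(-1))*122 = -123 + (4*(-1))*122 = -123 - 4*122 = -123 - 488 = -611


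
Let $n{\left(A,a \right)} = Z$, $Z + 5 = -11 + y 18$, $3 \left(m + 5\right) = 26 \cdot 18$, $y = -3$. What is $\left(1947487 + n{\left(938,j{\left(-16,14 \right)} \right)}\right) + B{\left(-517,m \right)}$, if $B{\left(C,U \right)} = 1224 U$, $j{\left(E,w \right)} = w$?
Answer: $2132241$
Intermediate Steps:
$m = 151$ ($m = -5 + \frac{26 \cdot 18}{3} = -5 + \frac{1}{3} \cdot 468 = -5 + 156 = 151$)
$Z = -70$ ($Z = -5 - 65 = -70$)
$n{\left(A,a \right)} = -70$
$\left(1947487 + n{\left(938,j{\left(-16,14 \right)} \right)}\right) + B{\left(-517,m \right)} = \left(1947487 - 70\right) + 1224 \cdot 151 = 1947417 + 184824 = 2132241$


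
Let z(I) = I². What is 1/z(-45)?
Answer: 1/2025 ≈ 0.00049383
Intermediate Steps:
1/z(-45) = 1/((-45)²) = 1/2025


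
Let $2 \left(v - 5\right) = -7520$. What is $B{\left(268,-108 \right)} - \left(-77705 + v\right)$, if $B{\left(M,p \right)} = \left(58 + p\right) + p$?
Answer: $81302$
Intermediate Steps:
$v = -3755$ ($v = 5 + \frac{1}{2} \left(-7520\right) = 5 - 3760 = -3755$)
$B{\left(M,p \right)} = 58 + 2 p$
$B{\left(268,-108 \right)} - \left(-77705 + v\right) = \left(58 + 2 \left(-108\right)\right) - \left(-77705 - 3755\right) = \left(58 - 216\right) - -81460 = -158 + 81460 = 81302$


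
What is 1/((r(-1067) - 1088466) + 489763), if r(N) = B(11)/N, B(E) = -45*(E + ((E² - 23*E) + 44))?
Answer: -97/58074506 ≈ -1.6703e-6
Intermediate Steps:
B(E) = -1980 - 45*E² + 990*E (B(E) = -45*(E + (44 + E² - 23*E)) = -45*(44 + E² - 22*E) = -1980 - 45*E² + 990*E)
r(N) = 3465/N (r(N) = (-1980 - 45*11² + 990*11)/N = (-1980 - 45*121 + 10890)/N = (-1980 - 5445 + 10890)/N = 3465/N)
1/((r(-1067) - 1088466) + 489763) = 1/((3465/(-1067) - 1088466) + 489763) = 1/((3465*(-1/1067) - 1088466) + 489763) = 1/((-315/97 - 1088466) + 489763) = 1/(-105581517/97 + 489763) = 1/(-58074506/97) = -97/58074506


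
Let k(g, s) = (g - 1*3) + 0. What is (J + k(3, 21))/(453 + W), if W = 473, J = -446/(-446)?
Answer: 1/926 ≈ 0.0010799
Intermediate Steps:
J = 1 (J = -446*(-1/446) = 1)
k(g, s) = -3 + g (k(g, s) = (g - 3) + 0 = (-3 + g) + 0 = -3 + g)
(J + k(3, 21))/(453 + W) = (1 + (-3 + 3))/(453 + 473) = (1 + 0)/926 = 1*(1/926) = 1/926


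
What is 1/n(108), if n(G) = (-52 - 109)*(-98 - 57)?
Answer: 1/24955 ≈ 4.0072e-5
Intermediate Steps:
n(G) = 24955 (n(G) = -161*(-155) = 24955)
1/n(108) = 1/24955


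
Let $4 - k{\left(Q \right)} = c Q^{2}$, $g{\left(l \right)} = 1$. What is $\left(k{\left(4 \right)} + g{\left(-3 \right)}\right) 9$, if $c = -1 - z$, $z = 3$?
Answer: $621$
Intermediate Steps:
$c = -4$ ($c = -1 - 3 = -4$)
$k{\left(Q \right)} = 4 + 4 Q^{2}$ ($k{\left(Q \right)} = 4 - - 4 Q^{2} = 4 + 4 Q^{2}$)
$\left(k{\left(4 \right)} + g{\left(-3 \right)}\right) 9 = \left(\left(4 + 4 \cdot 4^{2}\right) + 1\right) 9 = \left(\left(4 + 4 \cdot 16\right) + 1\right) 9 = \left(\left(4 + 64\right) + 1\right) 9 = \left(68 + 1\right) 9 = 69 \cdot 9 = 621$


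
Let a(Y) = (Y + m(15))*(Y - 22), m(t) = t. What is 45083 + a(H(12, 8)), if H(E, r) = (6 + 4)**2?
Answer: 54053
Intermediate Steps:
H(E, r) = 100 (H(E, r) = 10**2 = 100)
a(Y) = (-22 + Y)*(15 + Y) (a(Y) = (Y + 15)*(Y - 22) = (15 + Y)*(-22 + Y) = (-22 + Y)*(15 + Y))
45083 + a(H(12, 8)) = 45083 + (-330 + 100**2 - 7*100) = 45083 + (-330 + 10000 - 700) = 45083 + 8970 = 54053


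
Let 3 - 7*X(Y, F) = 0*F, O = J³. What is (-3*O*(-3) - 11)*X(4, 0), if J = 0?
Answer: -33/7 ≈ -4.7143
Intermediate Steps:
O = 0 (O = 0³ = 0)
X(Y, F) = 3/7 (X(Y, F) = 3/7 - 0*F = 3/7 - ⅐*0 = 3/7 + 0 = 3/7)
(-3*O*(-3) - 11)*X(4, 0) = (-3*0*(-3) - 11)*(3/7) = (0*(-3) - 11)*(3/7) = (0 - 11)*(3/7) = -11*3/7 = -33/7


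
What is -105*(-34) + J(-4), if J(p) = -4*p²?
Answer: 3506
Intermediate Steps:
-105*(-34) + J(-4) = -105*(-34) - 4*(-4)² = 3570 - 4*16 = 3570 - 64 = 3506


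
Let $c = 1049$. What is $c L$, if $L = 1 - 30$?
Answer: $-30421$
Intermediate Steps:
$L = -29$ ($L = 1 - 30 = -29$)
$c L = 1049 \left(-29\right) = -30421$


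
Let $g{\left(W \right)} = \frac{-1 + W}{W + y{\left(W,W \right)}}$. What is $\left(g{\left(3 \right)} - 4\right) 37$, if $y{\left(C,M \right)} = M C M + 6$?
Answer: $- \frac{2627}{18} \approx -145.94$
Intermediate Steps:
$y{\left(C,M \right)} = 6 + C M^{2}$ ($y{\left(C,M \right)} = C M M + 6 = C M^{2} + 6 = 6 + C M^{2}$)
$g{\left(W \right)} = \frac{-1 + W}{6 + W + W^{3}}$ ($g{\left(W \right)} = \frac{-1 + W}{W + \left(6 + W W^{2}\right)} = \frac{-1 + W}{W + \left(6 + W^{3}\right)} = \frac{-1 + W}{6 + W + W^{3}}$)
$\left(g{\left(3 \right)} - 4\right) 37 = \left(\frac{-1 + 3}{6 + 3 + 3^{3}} - 4\right) 37 = \left(\frac{1}{6 + 3 + 27} \cdot 2 - 4\right) 37 = \left(\frac{1}{36} \cdot 2 - 4\right) 37 = \left(\frac{1}{18} - 4\right) 37 = \left(- \frac{71}{18}\right) 37 = - \frac{2627}{18}$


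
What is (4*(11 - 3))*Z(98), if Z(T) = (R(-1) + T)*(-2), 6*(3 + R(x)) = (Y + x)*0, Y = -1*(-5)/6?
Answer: -6080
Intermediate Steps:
Y = ⅚ (Y = 5*(⅙) = ⅚ ≈ 0.83333)
R(x) = -3 (R(x) = -3 + ((⅚ + x)*0)/6 = -3 + (⅙)*0 = -3 + 0 = -3)
Z(T) = 6 - 2*T (Z(T) = (-3 + T)*(-2) = 6 - 2*T)
(4*(11 - 3))*Z(98) = (4*(11 - 3))*(6 - 2*98) = (4*8)*(6 - 196) = 32*(-190) = -6080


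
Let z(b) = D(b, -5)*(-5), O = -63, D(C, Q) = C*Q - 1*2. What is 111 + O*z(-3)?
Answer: 4206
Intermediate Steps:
D(C, Q) = -2 + C*Q (D(C, Q) = C*Q - 2 = -2 + C*Q)
z(b) = 10 + 25*b (z(b) = (-2 + b*(-5))*(-5) = (-2 - 5*b)*(-5) = 10 + 25*b)
111 + O*z(-3) = 111 - 63*(10 + 25*(-3)) = 111 - 63*(10 - 75) = 111 - 63*(-65) = 111 + 4095 = 4206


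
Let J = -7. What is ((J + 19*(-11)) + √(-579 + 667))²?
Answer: 46744 - 864*√22 ≈ 42692.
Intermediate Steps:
((J + 19*(-11)) + √(-579 + 667))² = ((-7 + 19*(-11)) + √(-579 + 667))² = ((-7 - 209) + √88)² = (-216 + 2*√22)²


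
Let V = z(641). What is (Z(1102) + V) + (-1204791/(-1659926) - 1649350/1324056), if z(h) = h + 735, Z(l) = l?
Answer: 1361273122971841/549458744964 ≈ 2477.5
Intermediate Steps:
z(h) = 735 + h
V = 1376 (V = 735 + 641 = 1376)
(Z(1102) + V) + (-1204791/(-1659926) - 1649350/1324056) = (1102 + 1376) + (-1204791/(-1659926) - 1649350/1324056) = 2478 + (-1204791*(-1/1659926) - 1649350*1/1324056) = 2478 + (1204791/1659926 - 824675/662028) = 2478 - 285647048951/549458744964 = 1361273122971841/549458744964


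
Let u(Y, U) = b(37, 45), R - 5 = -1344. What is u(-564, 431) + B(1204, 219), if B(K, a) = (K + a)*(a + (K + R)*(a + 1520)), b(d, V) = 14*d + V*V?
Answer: -333756415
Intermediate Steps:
R = -1339 (R = 5 - 1344 = -1339)
b(d, V) = V**2 + 14*d (b(d, V) = 14*d + V**2 = V**2 + 14*d)
u(Y, U) = 2543 (u(Y, U) = 45**2 + 14*37 = 2025 + 518 = 2543)
B(K, a) = (K + a)*(a + (-1339 + K)*(1520 + a)) (B(K, a) = (K + a)*(a + (K - 1339)*(a + 1520)) = (K + a)*(a + (-1339 + K)*(1520 + a)))
u(-564, 431) + B(1204, 219) = 2543 + (-2035280*1204 - 2035280*219 - 1338*219**2 + 1520*1204**2 + 1204*219**2 + 219*1204**2 + 182*1204*219) = 2543 + (-2450477120 - 445726320 - 1338*47961 + 1520*1449616 + 1204*47961 + 219*1449616 + 47989032) = 2543 + (-2450477120 - 445726320 - 64171818 + 2203416320 + 57745044 + 317465904 + 47989032) = 2543 - 333758958 = -333756415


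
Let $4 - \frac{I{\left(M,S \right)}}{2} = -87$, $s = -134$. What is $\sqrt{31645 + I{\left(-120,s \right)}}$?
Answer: $103 \sqrt{3} \approx 178.4$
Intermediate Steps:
$I{\left(M,S \right)} = 182$ ($I{\left(M,S \right)} = 8 - -174 = 8 + 174 = 182$)
$\sqrt{31645 + I{\left(-120,s \right)}} = \sqrt{31645 + 182} = \sqrt{31827} = 103 \sqrt{3}$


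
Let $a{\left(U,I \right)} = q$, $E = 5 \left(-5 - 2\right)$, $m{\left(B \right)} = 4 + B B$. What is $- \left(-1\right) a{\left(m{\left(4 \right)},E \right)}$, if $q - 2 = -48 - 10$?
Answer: $-56$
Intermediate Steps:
$q = -56$ ($q = 2 - 58 = -56$)
$m{\left(B \right)} = 4 + B^{2}$
$E = -35$ ($E = 5 \left(-7\right) = -35$)
$a{\left(U,I \right)} = -56$
$- \left(-1\right) a{\left(m{\left(4 \right)},E \right)} = - \left(-1\right) \left(-56\right) = \left(-1\right) 56 = -56$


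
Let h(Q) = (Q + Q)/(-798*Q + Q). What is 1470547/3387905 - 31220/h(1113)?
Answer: 42149503519397/3387905 ≈ 1.2441e+7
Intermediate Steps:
h(Q) = -2/797 (h(Q) = (2*Q)/((-797*Q)) = (2*Q)*(-1/(797*Q)) = -2/797)
1470547/3387905 - 31220/h(1113) = 1470547/3387905 - 31220/(-2/797) = 1470547*(1/3387905) - 31220*(-797/2) = 1470547/3387905 + 12441170 = 42149503519397/3387905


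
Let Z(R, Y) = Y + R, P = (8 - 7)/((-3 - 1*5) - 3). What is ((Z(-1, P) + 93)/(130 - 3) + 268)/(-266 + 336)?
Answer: 375407/97790 ≈ 3.8389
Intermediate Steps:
P = -1/11 (P = 1/((-3 - 5) - 3) = 1/(-8 - 3) = 1/(-11) = 1*(-1/11) = -1/11 ≈ -0.090909)
Z(R, Y) = R + Y
((Z(-1, P) + 93)/(130 - 3) + 268)/(-266 + 336) = (((-1 - 1/11) + 93)/(130 - 3) + 268)/(-266 + 336) = ((-12/11 + 93)/127 + 268)/70 = ((1011/11)*(1/127) + 268)*(1/70) = (1011/1397 + 268)*(1/70) = (375407/1397)*(1/70) = 375407/97790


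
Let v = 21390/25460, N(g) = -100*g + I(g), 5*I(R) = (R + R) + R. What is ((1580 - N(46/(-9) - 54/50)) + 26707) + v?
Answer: 79260796859/2864250 ≈ 27672.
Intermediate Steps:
I(R) = 3*R/5 (I(R) = ((R + R) + R)/5 = (2*R + R)/5 = (3*R)/5 = 3*R/5)
N(g) = -497*g/5 (N(g) = -100*g + 3*g/5 = -497*g/5)
v = 2139/2546 (v = 21390*(1/25460) = 2139/2546 ≈ 0.84014)
((1580 - N(46/(-9) - 54/50)) + 26707) + v = ((1580 - (-497)*(46/(-9) - 54/50)/5) + 26707) + 2139/2546 = ((1580 - (-497)*(46*(-⅑) - 54*1/50)/5) + 26707) + 2139/2546 = ((1580 - (-497)*(-46/9 - 27/25)/5) + 26707) + 2139/2546 = ((1580 - (-497)*(-1393)/(5*225)) + 26707) + 2139/2546 = ((1580 - 1*692321/1125) + 26707) + 2139/2546 = ((1580 - 692321/1125) + 26707) + 2139/2546 = (1085179/1125 + 26707) + 2139/2546 = 31130554/1125 + 2139/2546 = 79260796859/2864250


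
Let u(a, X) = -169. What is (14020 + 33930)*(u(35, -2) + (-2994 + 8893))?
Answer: 274753500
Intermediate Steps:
(14020 + 33930)*(u(35, -2) + (-2994 + 8893)) = (14020 + 33930)*(-169 + (-2994 + 8893)) = 47950*(-169 + 5899) = 47950*5730 = 274753500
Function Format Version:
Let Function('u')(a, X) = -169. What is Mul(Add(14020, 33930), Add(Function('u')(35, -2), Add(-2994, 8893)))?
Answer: 274753500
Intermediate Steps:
Mul(Add(14020, 33930), Add(Function('u')(35, -2), Add(-2994, 8893))) = Mul(Add(14020, 33930), Add(-169, Add(-2994, 8893))) = Mul(47950, Add(-169, 5899)) = Mul(47950, 5730) = 274753500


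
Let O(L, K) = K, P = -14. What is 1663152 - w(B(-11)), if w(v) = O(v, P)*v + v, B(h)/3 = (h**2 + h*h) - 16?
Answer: 1671966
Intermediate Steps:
B(h) = -48 + 6*h**2 (B(h) = 3*((h**2 + h*h) - 16) = 3*((h**2 + h**2) - 16) = 3*(2*h**2 - 16) = 3*(-16 + 2*h**2) = -48 + 6*h**2)
w(v) = -13*v (w(v) = -14*v + v = -13*v)
1663152 - w(B(-11)) = 1663152 - (-13)*(-48 + 6*(-11)**2) = 1663152 - (-13)*(-48 + 6*121) = 1663152 - (-13)*(-48 + 726) = 1663152 - (-13)*678 = 1663152 - 1*(-8814) = 1663152 + 8814 = 1671966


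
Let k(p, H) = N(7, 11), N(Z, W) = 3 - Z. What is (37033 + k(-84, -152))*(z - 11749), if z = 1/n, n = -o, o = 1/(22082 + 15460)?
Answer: -1825196439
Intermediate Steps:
k(p, H) = -4 (k(p, H) = 3 - 1*7 = 3 - 7 = -4)
o = 1/37542 ≈ 2.6637e-5
n = -1/37542 (n = -1*1/37542 = -1/37542 ≈ -2.6637e-5)
z = -37542 (z = 1/(-1/37542) = -37542)
(37033 + k(-84, -152))*(z - 11749) = (37033 - 4)*(-37542 - 11749) = 37029*(-49291) = -1825196439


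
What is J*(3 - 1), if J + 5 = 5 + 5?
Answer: 10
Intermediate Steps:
J = 5 (J = -5 + (5 + 5) = -5 + 10 = 5)
J*(3 - 1) = 5*(3 - 1) = 5*2 = 10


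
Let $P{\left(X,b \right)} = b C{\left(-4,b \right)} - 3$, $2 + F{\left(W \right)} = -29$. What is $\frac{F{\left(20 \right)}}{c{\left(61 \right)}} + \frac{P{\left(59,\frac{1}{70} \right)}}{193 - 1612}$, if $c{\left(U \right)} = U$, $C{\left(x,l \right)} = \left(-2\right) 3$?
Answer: $- \frac{511009}{1009855} \approx -0.50602$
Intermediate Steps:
$F{\left(W \right)} = -31$ ($F{\left(W \right)} = -2 - 29 = -31$)
$C{\left(x,l \right)} = -6$
$P{\left(X,b \right)} = -3 - 6 b$ ($P{\left(X,b \right)} = b \left(-6\right) - 3 = - 6 b - 3 = -3 - 6 b$)
$\frac{F{\left(20 \right)}}{c{\left(61 \right)}} + \frac{P{\left(59,\frac{1}{70} \right)}}{193 - 1612} = - \frac{31}{61} + \frac{-3 - \frac{6}{70}}{193 - 1612} = \left(-31\right) \frac{1}{61} + \frac{-3 - \frac{3}{35}}{193 - 1612} = - \frac{31}{61} + \frac{-3 - \frac{3}{35}}{-1419} = - \frac{31}{61} - - \frac{36}{16555} = - \frac{31}{61} + \frac{36}{16555} = - \frac{511009}{1009855}$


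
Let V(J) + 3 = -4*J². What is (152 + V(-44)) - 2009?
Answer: -9604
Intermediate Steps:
V(J) = -3 - 4*J²
(152 + V(-44)) - 2009 = (152 + (-3 - 4*(-44)²)) - 2009 = (152 + (-3 - 4*1936)) - 2009 = (152 + (-3 - 7744)) - 2009 = (152 - 7747) - 2009 = -7595 - 2009 = -9604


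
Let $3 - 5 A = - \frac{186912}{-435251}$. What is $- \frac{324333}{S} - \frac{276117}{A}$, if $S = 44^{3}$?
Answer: $- \frac{17062504605790231}{31769117248} \approx -5.3708 \cdot 10^{5}$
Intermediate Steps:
$A = \frac{1118841}{2176255}$ ($A = \frac{3}{5} - \frac{\left(-186912\right) \frac{1}{-435251}}{5} = \frac{3}{5} - \frac{\left(-186912\right) \left(- \frac{1}{435251}\right)}{5} = \frac{3}{5} - \frac{186912}{2176255} = \frac{1118841}{2176255} \approx 0.51411$)
$S = 85184$
$- \frac{324333}{S} - \frac{276117}{A} = - \frac{324333}{85184} - \frac{276117}{\frac{1118841}{2176255}} = \left(-324333\right) \frac{1}{85184} - \frac{200300333945}{372947} = - \frac{324333}{85184} - \frac{200300333945}{372947} = - \frac{17062504605790231}{31769117248}$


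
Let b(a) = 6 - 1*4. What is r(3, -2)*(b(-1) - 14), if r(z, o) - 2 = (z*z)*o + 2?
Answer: 168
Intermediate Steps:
b(a) = 2 (b(a) = 6 - 4 = 2)
r(z, o) = 4 + o*z² (r(z, o) = 2 + ((z*z)*o + 2) = 2 + (z²*o + 2) = 2 + (o*z² + 2) = 2 + (2 + o*z²) = 4 + o*z²)
r(3, -2)*(b(-1) - 14) = (4 - 2*3²)*(2 - 14) = (4 - 2*9)*(-12) = (4 - 18)*(-12) = -14*(-12) = 168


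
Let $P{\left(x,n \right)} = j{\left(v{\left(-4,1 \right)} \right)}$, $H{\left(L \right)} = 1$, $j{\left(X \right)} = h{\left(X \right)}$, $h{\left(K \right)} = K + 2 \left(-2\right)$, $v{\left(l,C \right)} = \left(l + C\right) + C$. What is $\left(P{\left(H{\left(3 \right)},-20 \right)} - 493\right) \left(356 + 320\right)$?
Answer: $-337324$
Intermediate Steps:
$v{\left(l,C \right)} = l + 2 C$ ($v{\left(l,C \right)} = \left(C + l\right) + C = l + 2 C$)
$h{\left(K \right)} = -4 + K$ ($h{\left(K \right)} = K - 4 = -4 + K$)
$j{\left(X \right)} = -4 + X$
$P{\left(x,n \right)} = -6$ ($P{\left(x,n \right)} = -4 + \left(-4 + 2 \cdot 1\right) = -4 + \left(-4 + 2\right) = -4 - 2 = -6$)
$\left(P{\left(H{\left(3 \right)},-20 \right)} - 493\right) \left(356 + 320\right) = \left(-6 - 493\right) \left(356 + 320\right) = \left(-499\right) 676 = -337324$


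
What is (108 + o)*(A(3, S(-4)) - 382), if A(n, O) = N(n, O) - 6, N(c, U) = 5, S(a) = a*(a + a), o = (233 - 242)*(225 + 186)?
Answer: 1375353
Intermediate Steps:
o = -3699 (o = -9*411 = -3699)
S(a) = 2*a² (S(a) = a*(2*a) = 2*a²)
A(n, O) = -1 (A(n, O) = 5 - 6 = -1)
(108 + o)*(A(3, S(-4)) - 382) = (108 - 3699)*(-1 - 382) = -3591*(-383) = 1375353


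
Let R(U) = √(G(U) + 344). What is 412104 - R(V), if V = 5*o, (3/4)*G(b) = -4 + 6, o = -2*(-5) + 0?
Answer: 412104 - 4*√195/3 ≈ 4.1209e+5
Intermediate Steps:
o = 10 (o = 10 + 0 = 10)
G(b) = 8/3 (G(b) = 4*(-4 + 6)/3 = (4/3)*2 = 8/3)
V = 50 (V = 5*10 = 50)
R(U) = 4*√195/3 (R(U) = √(8/3 + 344) = √(1040/3) = 4*√195/3)
412104 - R(V) = 412104 - 4*√195/3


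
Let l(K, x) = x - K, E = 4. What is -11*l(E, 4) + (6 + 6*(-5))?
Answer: -24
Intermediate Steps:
-11*l(E, 4) + (6 + 6*(-5)) = -11*(4 - 1*4) + (6 + 6*(-5)) = -11*(4 - 4) + (6 - 30) = -11*0 - 24 = 0 - 24 = -24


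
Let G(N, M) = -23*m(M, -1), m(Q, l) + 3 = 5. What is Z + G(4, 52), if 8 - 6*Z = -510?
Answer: 121/3 ≈ 40.333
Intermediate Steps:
Z = 259/3 (Z = 4/3 - ⅙*(-510) = 4/3 + 85 = 259/3 ≈ 86.333)
m(Q, l) = 2 (m(Q, l) = -3 + 5 = 2)
G(N, M) = -46 (G(N, M) = -23*2 = -46)
Z + G(4, 52) = 259/3 - 46 = 121/3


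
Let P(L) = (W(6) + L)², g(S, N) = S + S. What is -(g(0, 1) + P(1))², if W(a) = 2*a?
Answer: -28561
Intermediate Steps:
g(S, N) = 2*S
P(L) = (12 + L)² (P(L) = (2*6 + L)² = (12 + L)²)
-(g(0, 1) + P(1))² = -(2*0 + (12 + 1)²)² = -(0 + 13²)² = -(0 + 169)² = -1*169² = -1*28561 = -28561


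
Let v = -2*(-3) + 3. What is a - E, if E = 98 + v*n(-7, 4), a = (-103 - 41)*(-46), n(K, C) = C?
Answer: 6490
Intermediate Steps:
a = 6624 (a = -144*(-46) = 6624)
v = 9 (v = 6 + 3 = 9)
E = 134 (E = 98 + 9*4 = 98 + 36 = 134)
a - E = 6624 - 1*134 = 6624 - 134 = 6490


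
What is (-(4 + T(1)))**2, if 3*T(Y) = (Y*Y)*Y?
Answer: 169/9 ≈ 18.778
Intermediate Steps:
T(Y) = Y**3/3 (T(Y) = ((Y*Y)*Y)/3 = (Y**2*Y)/3 = Y**3/3)
(-(4 + T(1)))**2 = (-(4 + (1/3)*1**3))**2 = (-(4 + (1/3)*1))**2 = (-(4 + 1/3))**2 = (-1*13/3)**2 = (-13/3)**2 = 169/9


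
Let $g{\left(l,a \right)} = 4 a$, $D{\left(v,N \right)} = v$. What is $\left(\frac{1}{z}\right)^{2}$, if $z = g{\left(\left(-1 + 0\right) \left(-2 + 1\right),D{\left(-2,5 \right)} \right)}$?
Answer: $\frac{1}{64} \approx 0.015625$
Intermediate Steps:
$z = -8$ ($z = 4 \left(-2\right) = -8$)
$\left(\frac{1}{z}\right)^{2} = \left(\frac{1}{-8}\right)^{2} = \left(- \frac{1}{8}\right)^{2} = \frac{1}{64}$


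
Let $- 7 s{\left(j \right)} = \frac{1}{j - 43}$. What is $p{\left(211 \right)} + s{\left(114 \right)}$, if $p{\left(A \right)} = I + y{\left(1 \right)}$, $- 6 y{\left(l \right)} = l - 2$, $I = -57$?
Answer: $- \frac{169483}{2982} \approx -56.835$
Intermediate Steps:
$y{\left(l \right)} = \frac{1}{3} - \frac{l}{6}$ ($y{\left(l \right)} = - \frac{l - 2}{6} = - \frac{-2 + l}{6} = \frac{1}{3} - \frac{l}{6}$)
$p{\left(A \right)} = - \frac{341}{6}$ ($p{\left(A \right)} = -57 + \left(\frac{1}{3} - \frac{1}{6}\right) = -57 + \frac{1}{6} = - \frac{341}{6}$)
$s{\left(j \right)} = - \frac{1}{7 \left(-43 + j\right)}$ ($s{\left(j \right)} = - \frac{1}{7 \left(j - 43\right)} = - \frac{1}{7 \left(-43 + j\right)}$)
$p{\left(211 \right)} + s{\left(114 \right)} = - \frac{341}{6} - \frac{1}{-301 + 7 \cdot 114} = - \frac{341}{6} - \frac{1}{-301 + 798} = - \frac{341}{6} - \frac{1}{497} = - \frac{169483}{2982}$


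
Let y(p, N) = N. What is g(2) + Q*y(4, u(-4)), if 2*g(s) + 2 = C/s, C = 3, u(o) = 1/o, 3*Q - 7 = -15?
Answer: 5/12 ≈ 0.41667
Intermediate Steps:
Q = -8/3 (Q = 7/3 + (1/3)*(-15) = 7/3 - 5 = -8/3 ≈ -2.6667)
u(o) = 1/o
g(s) = -1 + 3/(2*s) (g(s) = -1 + (3/s)/2 = -1 + 3/(2*s))
g(2) + Q*y(4, u(-4)) = (3/2 - 1*2)/2 - 8/3/(-4) = (3/2 - 2)/2 - 8/3*(-1/4) = (1/2)*(-1/2) + 2/3 = -1/4 + 2/3 = 5/12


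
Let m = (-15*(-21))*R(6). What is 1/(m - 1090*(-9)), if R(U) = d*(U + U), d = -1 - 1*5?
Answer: -1/12870 ≈ -7.7700e-5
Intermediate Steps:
d = -6 (d = -1 - 5 = -6)
R(U) = -12*U (R(U) = -6*(U + U) = -12*U)
m = -22680 (m = (-15*(-21))*(-12*6) = 315*(-72) = -22680)
1/(m - 1090*(-9)) = 1/(-22680 - 1090*(-9)) = 1/(-22680 + 9810) = 1/(-12870) = -1/12870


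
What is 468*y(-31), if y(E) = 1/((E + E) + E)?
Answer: -156/31 ≈ -5.0323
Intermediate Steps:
y(E) = 1/(3*E) (y(E) = 1/(2*E + E) = 1/(3*E))
468*y(-31) = 468*((⅓)/(-31)) = 468*((⅓)*(-1/31)) = 468*(-1/93) = -156/31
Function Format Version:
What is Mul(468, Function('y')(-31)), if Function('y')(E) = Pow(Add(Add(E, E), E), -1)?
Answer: Rational(-156, 31) ≈ -5.0323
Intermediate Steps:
Function('y')(E) = Mul(Rational(1, 3), Pow(E, -1)) (Function('y')(E) = Pow(Add(Mul(2, E), E), -1) = Pow(Mul(3, E), -1) = Mul(Rational(1, 3), Pow(E, -1)))
Mul(468, Function('y')(-31)) = Mul(468, Mul(Rational(1, 3), Pow(-31, -1))) = Mul(468, Mul(Rational(1, 3), Rational(-1, 31))) = Mul(468, Rational(-1, 93)) = Rational(-156, 31)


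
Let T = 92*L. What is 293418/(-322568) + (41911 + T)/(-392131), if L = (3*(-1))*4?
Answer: -64110663067/63244456204 ≈ -1.0137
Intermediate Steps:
L = -12 (L = -3*4 = -12)
T = -1104 (T = 92*(-12) = -1104)
293418/(-322568) + (41911 + T)/(-392131) = 293418/(-322568) + (41911 - 1104)/(-392131) = 293418*(-1/322568) + 40807*(-1/392131) = -146709/161284 - 40807/392131 = -64110663067/63244456204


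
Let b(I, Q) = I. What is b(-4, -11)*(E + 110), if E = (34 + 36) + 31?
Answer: -844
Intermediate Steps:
E = 101 (E = 70 + 31 = 101)
b(-4, -11)*(E + 110) = -4*(101 + 110) = -4*211 = -844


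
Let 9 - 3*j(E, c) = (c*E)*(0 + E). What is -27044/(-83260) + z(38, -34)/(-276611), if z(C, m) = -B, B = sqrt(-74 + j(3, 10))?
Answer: 6761/20815 + I*sqrt(101)/276611 ≈ 0.32481 + 3.6332e-5*I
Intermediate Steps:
j(E, c) = 3 - c*E**2/3 (j(E, c) = 3 - c*E*(0 + E)/3 = 3 - E*c*E/3 = 3 - c*E**2/3)
B = I*sqrt(101) (B = sqrt(-74 + (3 - 1/3*10*3**2)) = sqrt(-74 + (3 - 1/3*10*9)) = sqrt(-74 + (3 - 30)) = sqrt(-74 - 27) = sqrt(-101) = I*sqrt(101) ≈ 10.05*I)
z(C, m) = -I*sqrt(101)
-27044/(-83260) + z(38, -34)/(-276611) = -27044/(-83260) - I*sqrt(101)/(-276611) = -27044*(-1/83260) - I*sqrt(101)*(-1/276611) = 6761/20815 + I*sqrt(101)/276611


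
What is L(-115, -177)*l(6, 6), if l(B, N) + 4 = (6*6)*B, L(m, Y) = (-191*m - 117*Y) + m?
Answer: 9022508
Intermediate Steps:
L(m, Y) = -190*m - 117*Y
l(B, N) = -4 + 36*B (l(B, N) = -4 + (6*6)*B = -4 + 36*B)
L(-115, -177)*l(6, 6) = (-190*(-115) - 117*(-177))*(-4 + 36*6) = (21850 + 20709)*(-4 + 216) = 42559*212 = 9022508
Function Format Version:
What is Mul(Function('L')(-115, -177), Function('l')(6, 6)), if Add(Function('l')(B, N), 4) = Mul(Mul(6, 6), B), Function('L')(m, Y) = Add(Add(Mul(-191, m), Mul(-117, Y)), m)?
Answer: 9022508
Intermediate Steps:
Function('L')(m, Y) = Add(Mul(-190, m), Mul(-117, Y))
Function('l')(B, N) = Add(-4, Mul(36, B)) (Function('l')(B, N) = Add(-4, Mul(Mul(6, 6), B)) = Add(-4, Mul(36, B)))
Mul(Function('L')(-115, -177), Function('l')(6, 6)) = Mul(Add(Mul(-190, -115), Mul(-117, -177)), Add(-4, Mul(36, 6))) = Mul(Add(21850, 20709), Add(-4, 216)) = Mul(42559, 212) = 9022508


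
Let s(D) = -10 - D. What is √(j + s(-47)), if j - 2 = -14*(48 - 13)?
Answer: I*√451 ≈ 21.237*I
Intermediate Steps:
j = -488 (j = 2 - 14*(48 - 13) = 2 - 14*35 = 2 - 490 = -488)
√(j + s(-47)) = √(-488 + (-10 - 1*(-47))) = √(-488 + (-10 + 47)) = √(-488 + 37) = √(-451) = I*√451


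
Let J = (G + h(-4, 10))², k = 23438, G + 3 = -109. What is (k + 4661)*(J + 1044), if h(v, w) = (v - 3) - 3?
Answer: 447560872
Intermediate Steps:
h(v, w) = -6 + v (h(v, w) = (-3 + v) - 3 = -6 + v)
G = -112 (G = -3 - 109 = -112)
J = 14884 (J = (-112 + (-6 - 4))² = (-112 - 10)² = (-122)² = 14884)
(k + 4661)*(J + 1044) = (23438 + 4661)*(14884 + 1044) = 28099*15928 = 447560872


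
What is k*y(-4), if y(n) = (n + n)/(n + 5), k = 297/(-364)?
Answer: 594/91 ≈ 6.5275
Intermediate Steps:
k = -297/364 (k = 297*(-1/364) = -297/364 ≈ -0.81593)
y(n) = 2*n/(5 + n) (y(n) = (2*n)/(5 + n) = 2*n/(5 + n))
k*y(-4) = -297*(-4)/(182*(5 - 4)) = -297*(-4)/(182*1) = -297*(-4)/182 = -297/364*(-8) = 594/91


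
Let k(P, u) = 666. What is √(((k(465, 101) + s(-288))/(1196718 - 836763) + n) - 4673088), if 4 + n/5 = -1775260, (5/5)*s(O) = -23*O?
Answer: I*√866945333725570/7999 ≈ 3681.0*I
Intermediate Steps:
s(O) = -23*O
n = -8876320 (n = -20 + 5*(-1775260) = -20 - 8876300 = -8876320)
√(((k(465, 101) + s(-288))/(1196718 - 836763) + n) - 4673088) = √(((666 - 23*(-288))/(1196718 - 836763) - 8876320) - 4673088) = √(((666 + 6624)/359955 - 8876320) - 4673088) = √((7290*(1/359955) - 8876320) - 4673088) = √((162/7999 - 8876320) - 4673088) = √(-71001683518/7999 - 4673088) = √(-108381714430/7999) = I*√866945333725570/7999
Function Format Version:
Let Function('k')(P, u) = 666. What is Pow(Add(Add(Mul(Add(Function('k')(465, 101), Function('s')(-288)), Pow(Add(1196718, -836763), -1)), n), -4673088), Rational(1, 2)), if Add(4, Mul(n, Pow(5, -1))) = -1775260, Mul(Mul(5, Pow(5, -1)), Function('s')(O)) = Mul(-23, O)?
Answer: Mul(Rational(1, 7999), I, Pow(866945333725570, Rational(1, 2))) ≈ Mul(3681.0, I)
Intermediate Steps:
Function('s')(O) = Mul(-23, O)
n = -8876320 (n = Add(-20, Mul(5, -1775260)) = Add(-20, -8876300) = -8876320)
Pow(Add(Add(Mul(Add(Function('k')(465, 101), Function('s')(-288)), Pow(Add(1196718, -836763), -1)), n), -4673088), Rational(1, 2)) = Pow(Add(Add(Mul(Add(666, Mul(-23, -288)), Pow(Add(1196718, -836763), -1)), -8876320), -4673088), Rational(1, 2)) = Pow(Add(Add(Mul(Add(666, 6624), Pow(359955, -1)), -8876320), -4673088), Rational(1, 2)) = Pow(Add(Add(Mul(7290, Rational(1, 359955)), -8876320), -4673088), Rational(1, 2)) = Pow(Add(Add(Rational(162, 7999), -8876320), -4673088), Rational(1, 2)) = Pow(Add(Rational(-71001683518, 7999), -4673088), Rational(1, 2)) = Pow(Rational(-108381714430, 7999), Rational(1, 2)) = Mul(Rational(1, 7999), I, Pow(866945333725570, Rational(1, 2)))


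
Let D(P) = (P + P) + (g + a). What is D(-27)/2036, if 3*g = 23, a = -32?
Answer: -235/6108 ≈ -0.038474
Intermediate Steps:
g = 23/3 (g = (⅓)*23 = 23/3 ≈ 7.6667)
D(P) = -73/3 + 2*P (D(P) = (P + P) + (23/3 - 32) = 2*P - 73/3 = -73/3 + 2*P)
D(-27)/2036 = (-73/3 + 2*(-27))/2036 = (-73/3 - 54)*(1/2036) = -235/3*1/2036 = -235/6108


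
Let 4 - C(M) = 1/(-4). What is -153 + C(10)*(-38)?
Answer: -629/2 ≈ -314.50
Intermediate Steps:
C(M) = 17/4 (C(M) = 4 - 1/(-4) = 4 - 1*(-¼) = 4 + ¼ = 17/4)
-153 + C(10)*(-38) = -153 + (17/4)*(-38) = -153 - 323/2 = -629/2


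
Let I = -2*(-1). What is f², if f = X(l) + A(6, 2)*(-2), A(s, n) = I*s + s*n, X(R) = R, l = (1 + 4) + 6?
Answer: 1369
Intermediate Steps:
I = 2
l = 11 (l = 5 + 6 = 11)
A(s, n) = 2*s + n*s (A(s, n) = 2*s + s*n = 2*s + n*s)
f = -37 (f = 11 + (6*(2 + 2))*(-2) = 11 + (6*4)*(-2) = 11 + 24*(-2) = 11 - 48 = -37)
f² = (-37)² = 1369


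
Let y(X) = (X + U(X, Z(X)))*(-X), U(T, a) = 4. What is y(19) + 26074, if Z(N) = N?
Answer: 25637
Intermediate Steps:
y(X) = -X*(4 + X) (y(X) = (X + 4)*(-X) = (4 + X)*(-X) = -X*(4 + X))
y(19) + 26074 = -1*19*(4 + 19) + 26074 = -1*19*23 + 26074 = -437 + 26074 = 25637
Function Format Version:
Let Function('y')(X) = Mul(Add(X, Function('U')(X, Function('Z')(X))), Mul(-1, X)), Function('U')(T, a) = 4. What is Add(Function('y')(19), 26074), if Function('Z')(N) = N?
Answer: 25637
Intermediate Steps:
Function('y')(X) = Mul(-1, X, Add(4, X)) (Function('y')(X) = Mul(Add(X, 4), Mul(-1, X)) = Mul(Add(4, X), Mul(-1, X)) = Mul(-1, X, Add(4, X)))
Add(Function('y')(19), 26074) = Add(Mul(-1, 19, Add(4, 19)), 26074) = Add(Mul(-1, 19, 23), 26074) = Add(-437, 26074) = 25637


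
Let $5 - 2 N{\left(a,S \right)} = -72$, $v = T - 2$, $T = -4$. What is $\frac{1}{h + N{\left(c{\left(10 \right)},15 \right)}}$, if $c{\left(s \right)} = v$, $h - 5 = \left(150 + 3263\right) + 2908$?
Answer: $\frac{2}{12729} \approx 0.00015712$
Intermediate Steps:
$v = -6$ ($v = -4 - 2 = -6$)
$h = 6326$ ($h = 5 + \left(\left(150 + 3263\right) + 2908\right) = 5 + \left(3413 + 2908\right) = 5 + 6321 = 6326$)
$c{\left(s \right)} = -6$
$N{\left(a,S \right)} = \frac{77}{2}$ ($N{\left(a,S \right)} = \frac{5}{2} - -36 = \frac{5}{2} + 36 = \frac{77}{2}$)
$\frac{1}{h + N{\left(c{\left(10 \right)},15 \right)}} = \frac{1}{6326 + \frac{77}{2}} = \frac{1}{\frac{12729}{2}} = \frac{2}{12729}$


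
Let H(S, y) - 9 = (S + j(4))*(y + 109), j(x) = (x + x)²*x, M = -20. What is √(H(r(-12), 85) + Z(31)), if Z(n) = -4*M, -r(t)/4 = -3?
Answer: √52081 ≈ 228.21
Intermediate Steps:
r(t) = 12 (r(t) = -4*(-3) = 12)
Z(n) = 80 (Z(n) = -4*(-20) = 80)
j(x) = 4*x³ (j(x) = (2*x)²*x = (4*x²)*x = 4*x³)
H(S, y) = 9 + (109 + y)*(256 + S) (H(S, y) = 9 + (S + 4*4³)*(y + 109) = 9 + (S + 4*64)*(109 + y) = 9 + (S + 256)*(109 + y) = 9 + (256 + S)*(109 + y) = 9 + (109 + y)*(256 + S))
√(H(r(-12), 85) + Z(31)) = √((27913 + 109*12 + 256*85 + 12*85) + 80) = √((27913 + 1308 + 21760 + 1020) + 80) = √(52001 + 80) = √52081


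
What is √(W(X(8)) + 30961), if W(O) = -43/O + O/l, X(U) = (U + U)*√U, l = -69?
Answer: √(9433940544 - 346035*√2)/552 ≈ 175.95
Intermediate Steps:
X(U) = 2*U^(3/2) (X(U) = (2*U)*√U = 2*U^(3/2))
W(O) = -43/O - O/69 (W(O) = -43/O + O/(-69) = -43/O + O*(-1/69) = -43/O - O/69)
√(W(X(8)) + 30961) = √((-43*√2/64 - 2*8^(3/2)/69) + 30961) = √((-43*√2/64 - 2*16*√2/69) + 30961) = √((-43*√2/64 - 32*√2/69) + 30961) = √(-5015*√2/4416 + 30961) = √(30961 - 5015*√2/4416)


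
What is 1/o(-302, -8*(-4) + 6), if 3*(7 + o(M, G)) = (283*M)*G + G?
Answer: -3/3247691 ≈ -9.2373e-7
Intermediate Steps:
o(M, G) = -7 + G/3 + 283*G*M/3 (o(M, G) = -7 + ((283*M)*G + G)/3 = -7 + (283*G*M + G)/3 = -7 + (G + 283*G*M)/3 = -7 + (G/3 + 283*G*M/3) = -7 + G/3 + 283*G*M/3)
1/o(-302, -8*(-4) + 6) = 1/(-7 + (-8*(-4) + 6)/3 + (283/3)*(-8*(-4) + 6)*(-302)) = 1/(-7 + (32 + 6)/3 + (283/3)*(32 + 6)*(-302)) = 1/(-7 + (⅓)*38 + (283/3)*38*(-302)) = 1/(-7 + 38/3 - 3247708/3) = 1/(-3247691/3) = -3/3247691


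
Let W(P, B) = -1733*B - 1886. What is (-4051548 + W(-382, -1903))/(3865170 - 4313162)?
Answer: 755535/447992 ≈ 1.6865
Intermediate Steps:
W(P, B) = -1886 - 1733*B
(-4051548 + W(-382, -1903))/(3865170 - 4313162) = (-4051548 + (-1886 - 1733*(-1903)))/(3865170 - 4313162) = (-4051548 + (-1886 + 3297899))/(-447992) = (-4051548 + 3296013)*(-1/447992) = -755535*(-1/447992) = 755535/447992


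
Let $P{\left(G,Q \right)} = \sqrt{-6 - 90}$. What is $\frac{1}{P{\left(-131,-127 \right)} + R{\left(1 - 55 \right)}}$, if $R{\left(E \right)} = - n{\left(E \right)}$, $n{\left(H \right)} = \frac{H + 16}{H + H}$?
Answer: $- \frac{1026}{280297} - \frac{11664 i \sqrt{6}}{280297} \approx -0.0036604 - 0.10193 i$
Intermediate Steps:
$P{\left(G,Q \right)} = 4 i \sqrt{6}$ ($P{\left(G,Q \right)} = \sqrt{-96} = 4 i \sqrt{6}$)
$n{\left(H \right)} = \frac{16 + H}{2 H}$
$R{\left(E \right)} = - \frac{16 + E}{2 E}$
$\frac{1}{P{\left(-131,-127 \right)} + R{\left(1 - 55 \right)}} = \frac{1}{4 i \sqrt{6} + \frac{-16 - \left(1 - 55\right)}{2 \left(1 - 55\right)}} = \frac{1}{4 i \sqrt{6} + \frac{-16 - -54}{2 \left(-54\right)}} = \frac{1}{4 i \sqrt{6} + \frac{1}{2} \left(- \frac{1}{54}\right) \left(-16 + 54\right)} = \frac{1}{4 i \sqrt{6} + \frac{1}{2} \left(- \frac{1}{54}\right) 38} = \frac{1}{4 i \sqrt{6} - \frac{19}{54}} = \frac{1}{- \frac{19}{54} + 4 i \sqrt{6}}$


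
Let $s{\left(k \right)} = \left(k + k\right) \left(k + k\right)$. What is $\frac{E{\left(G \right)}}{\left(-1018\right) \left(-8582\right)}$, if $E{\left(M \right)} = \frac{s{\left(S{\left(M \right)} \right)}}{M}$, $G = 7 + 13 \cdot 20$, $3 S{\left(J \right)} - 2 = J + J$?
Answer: $\frac{287296}{5248437957} \approx 5.4739 \cdot 10^{-5}$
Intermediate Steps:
$S{\left(J \right)} = \frac{2}{3} + \frac{2 J}{3}$ ($S{\left(J \right)} = \frac{2}{3} + \frac{J + J}{3} = \frac{2}{3} + \frac{2 J}{3}$)
$G = 267$ ($G = 7 + 260 = 267$)
$s{\left(k \right)} = 4 k^{2}$ ($s{\left(k \right)} = 2 k 2 k = 4 k^{2}$)
$E{\left(M \right)} = \frac{4 \left(\frac{2}{3} + \frac{2 M}{3}\right)^{2}}{M}$
$\frac{E{\left(G \right)}}{\left(-1018\right) \left(-8582\right)} = \frac{\frac{16}{9} \cdot \frac{1}{267} \left(1 + 267\right)^{2}}{\left(-1018\right) \left(-8582\right)} = \frac{\frac{16}{9} \cdot \frac{1}{267} \cdot 268^{2}}{8736476} = \frac{16}{9} \cdot \frac{1}{267} \cdot 71824 \cdot \frac{1}{8736476} = \frac{1149184}{2403} \cdot \frac{1}{8736476} = \frac{287296}{5248437957}$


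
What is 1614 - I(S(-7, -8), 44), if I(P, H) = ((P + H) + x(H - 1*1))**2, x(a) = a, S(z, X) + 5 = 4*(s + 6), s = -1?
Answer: -8790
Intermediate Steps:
S(z, X) = 15 (S(z, X) = -5 + 4*(-1 + 6) = -5 + 4*5 = -5 + 20 = 15)
I(P, H) = (-1 + P + 2*H)**2 (I(P, H) = ((P + H) + (H - 1*1))**2 = ((H + P) + (H - 1))**2 = ((H + P) + (-1 + H))**2 = (-1 + P + 2*H)**2)
1614 - I(S(-7, -8), 44) = 1614 - (-1 + 15 + 2*44)**2 = 1614 - (-1 + 15 + 88)**2 = 1614 - 1*102**2 = 1614 - 1*10404 = 1614 - 10404 = -8790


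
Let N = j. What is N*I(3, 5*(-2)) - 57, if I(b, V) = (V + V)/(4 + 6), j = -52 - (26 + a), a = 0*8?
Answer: 99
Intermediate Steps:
a = 0
j = -78 (j = -52 - (26 + 0) = -52 - 1*26 = -52 - 26 = -78)
N = -78
I(b, V) = V/5 (I(b, V) = (2*V)/10 = (2*V)*(⅒) = V/5)
N*I(3, 5*(-2)) - 57 = -78*5*(-2)/5 - 57 = -78*(-10)/5 - 57 = -78*(-2) - 57 = 156 - 57 = 99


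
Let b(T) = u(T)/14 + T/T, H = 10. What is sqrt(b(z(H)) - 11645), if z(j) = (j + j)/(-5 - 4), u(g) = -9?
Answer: 5*I*sqrt(91294)/14 ≈ 107.91*I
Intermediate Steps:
z(j) = -2*j/9 (z(j) = (2*j)/(-9) = (2*j)*(-1/9) = -2*j/9)
b(T) = 5/14 (b(T) = -9/14 + T/T = -9*1/14 + 1 = -9/14 + 1 = 5/14)
sqrt(b(z(H)) - 11645) = sqrt(5/14 - 11645) = sqrt(-163025/14) = 5*I*sqrt(91294)/14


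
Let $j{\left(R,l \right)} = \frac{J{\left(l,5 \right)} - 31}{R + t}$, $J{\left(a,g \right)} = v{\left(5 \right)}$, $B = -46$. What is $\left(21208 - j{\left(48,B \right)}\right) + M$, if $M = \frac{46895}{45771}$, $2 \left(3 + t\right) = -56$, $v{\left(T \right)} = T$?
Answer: $\frac{16504080517}{778107} \approx 21211.0$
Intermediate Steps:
$J{\left(a,g \right)} = 5$
$t = -31$ ($t = -3 + \frac{1}{2} \left(-56\right) = -3 - 28 = -31$)
$j{\left(R,l \right)} = - \frac{26}{-31 + R}$ ($j{\left(R,l \right)} = \frac{5 - 31}{R - 31} = - \frac{26}{-31 + R}$)
$M = \frac{46895}{45771}$ ($M = 46895 \cdot \frac{1}{45771} = \frac{46895}{45771} \approx 1.0246$)
$\left(21208 - j{\left(48,B \right)}\right) + M = \left(21208 - - \frac{26}{-31 + 48}\right) + \frac{46895}{45771} = \left(21208 - - \frac{26}{17}\right) + \frac{46895}{45771} = \left(21208 + \frac{26}{17}\right) + \frac{46895}{45771} = \frac{360562}{17} + \frac{46895}{45771} = \frac{16504080517}{778107}$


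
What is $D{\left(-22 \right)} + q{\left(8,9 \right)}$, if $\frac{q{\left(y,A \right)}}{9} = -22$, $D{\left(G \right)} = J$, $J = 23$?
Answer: $-175$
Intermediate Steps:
$D{\left(G \right)} = 23$
$q{\left(y,A \right)} = -198$ ($q{\left(y,A \right)} = 9 \left(-22\right) = -198$)
$D{\left(-22 \right)} + q{\left(8,9 \right)} = 23 - 198 = -175$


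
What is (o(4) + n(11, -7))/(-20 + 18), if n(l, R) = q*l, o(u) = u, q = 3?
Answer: -37/2 ≈ -18.500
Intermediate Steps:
n(l, R) = 3*l
(o(4) + n(11, -7))/(-20 + 18) = (4 + 3*11)/(-20 + 18) = (4 + 33)/(-2) = -½*37 = -37/2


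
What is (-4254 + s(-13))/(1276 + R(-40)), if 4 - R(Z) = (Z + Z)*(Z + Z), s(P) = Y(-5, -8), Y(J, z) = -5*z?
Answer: 2107/2560 ≈ 0.82305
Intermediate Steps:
s(P) = 40 (s(P) = -5*(-8) = 40)
R(Z) = 4 - 4*Z² (R(Z) = 4 - (Z + Z)*(Z + Z) = 4 - 2*Z*2*Z = 4 - 4*Z²)
(-4254 + s(-13))/(1276 + R(-40)) = (-4254 + 40)/(1276 + (4 - 4*(-40)²)) = -4214/(1276 + (4 - 4*1600)) = -4214/(1276 + (4 - 6400)) = -4214/(1276 - 6396) = -4214/(-5120) = -4214*(-1/5120) = 2107/2560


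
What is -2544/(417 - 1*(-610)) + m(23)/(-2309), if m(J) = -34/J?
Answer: -135069290/54540889 ≈ -2.4765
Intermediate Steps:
-2544/(417 - 1*(-610)) + m(23)/(-2309) = -2544/(417 - 1*(-610)) - 34/23/(-2309) = -2544/(417 + 610) - 34*1/23*(-1/2309) = -2544/1027 - 34/23*(-1/2309) = -2544*1/1027 + 34/53107 = -2544/1027 + 34/53107 = -135069290/54540889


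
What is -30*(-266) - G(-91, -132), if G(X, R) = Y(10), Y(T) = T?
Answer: 7970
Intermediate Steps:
G(X, R) = 10
-30*(-266) - G(-91, -132) = -30*(-266) - 1*10 = 7980 - 10 = 7970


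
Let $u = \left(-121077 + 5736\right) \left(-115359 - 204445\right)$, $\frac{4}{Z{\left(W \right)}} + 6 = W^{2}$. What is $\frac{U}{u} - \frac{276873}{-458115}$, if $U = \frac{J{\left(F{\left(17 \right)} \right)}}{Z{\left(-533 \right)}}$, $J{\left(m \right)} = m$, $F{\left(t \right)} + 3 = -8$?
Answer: $\frac{13616695555835231}{22531019970834480} \approx 0.60435$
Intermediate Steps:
$F{\left(t \right)} = -11$ ($F{\left(t \right)} = -3 - 8 = -11$)
$Z{\left(W \right)} = \frac{4}{-6 + W^{2}}$
$U = - \frac{3124913}{4}$ ($U = - \frac{11}{4 \frac{1}{-6 + \left(-533\right)^{2}}} = - \frac{11}{4 \frac{1}{-6 + 284089}} = - \frac{11}{4 \cdot \frac{1}{284083}} = - \frac{11}{\frac{4}{284083}} = \left(-11\right) \frac{284083}{4} = - \frac{3124913}{4} \approx -7.8123 \cdot 10^{5}$)
$u = 36886513164$ ($u = \left(-115341\right) \left(-319804\right) = 36886513164$)
$\frac{U}{u} - \frac{276873}{-458115} = - \frac{3124913}{4 \cdot 36886513164} - \frac{276873}{-458115} = \left(- \frac{3124913}{4}\right) \frac{1}{36886513164} - - \frac{92291}{152705} = - \frac{3124913}{147546052656} + \frac{92291}{152705} = \frac{13616695555835231}{22531019970834480}$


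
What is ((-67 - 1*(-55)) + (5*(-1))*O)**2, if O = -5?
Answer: 169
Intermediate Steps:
((-67 - 1*(-55)) + (5*(-1))*O)**2 = ((-67 - 1*(-55)) + (5*(-1))*(-5))**2 = ((-67 + 55) - 5*(-5))**2 = (-12 + 25)**2 = 13**2 = 169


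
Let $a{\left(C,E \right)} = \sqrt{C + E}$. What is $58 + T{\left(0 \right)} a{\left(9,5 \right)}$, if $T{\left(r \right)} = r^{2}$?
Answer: $58$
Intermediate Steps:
$58 + T{\left(0 \right)} a{\left(9,5 \right)} = 58 + 0^{2} \sqrt{9 + 5} = 58 + 0 \sqrt{14} = 58 + 0 = 58$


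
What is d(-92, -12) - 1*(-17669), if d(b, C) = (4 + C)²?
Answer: 17733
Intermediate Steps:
d(-92, -12) - 1*(-17669) = (4 - 12)² - 1*(-17669) = (-8)² + 17669 = 64 + 17669 = 17733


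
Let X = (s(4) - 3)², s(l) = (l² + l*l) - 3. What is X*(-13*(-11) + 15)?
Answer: 106808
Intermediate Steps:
s(l) = -3 + 2*l² (s(l) = (l² + l²) - 3 = 2*l² - 3 = -3 + 2*l²)
X = 676 (X = ((-3 + 2*4²) - 3)² = ((-3 + 2*16) - 3)² = ((-3 + 32) - 3)² = (29 - 3)² = 26² = 676)
X*(-13*(-11) + 15) = 676*(-13*(-11) + 15) = 676*(143 + 15) = 676*158 = 106808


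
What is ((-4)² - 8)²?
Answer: 64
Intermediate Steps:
((-4)² - 8)² = (16 - 8)² = 8² = 64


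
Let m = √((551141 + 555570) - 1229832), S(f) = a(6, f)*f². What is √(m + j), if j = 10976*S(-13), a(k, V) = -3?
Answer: √(-5564832 + I*√123121) ≈ 0.074 + 2359.0*I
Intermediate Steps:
S(f) = -3*f²
j = -5564832 (j = 10976*(-3*(-13)²) = 10976*(-3*169) = 10976*(-507) = -5564832)
m = I*√123121 (m = √(1106711 - 1229832) = √(-123121) = I*√123121 ≈ 350.89*I)
√(m + j) = √(I*√123121 - 5564832) = √(-5564832 + I*√123121)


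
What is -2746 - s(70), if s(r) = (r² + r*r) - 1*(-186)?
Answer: -12732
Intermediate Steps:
s(r) = 186 + 2*r² (s(r) = (r² + r²) + 186 = 2*r² + 186 = 186 + 2*r²)
-2746 - s(70) = -2746 - (186 + 2*70²) = -2746 - (186 + 2*4900) = -2746 - (186 + 9800) = -2746 - 1*9986 = -2746 - 9986 = -12732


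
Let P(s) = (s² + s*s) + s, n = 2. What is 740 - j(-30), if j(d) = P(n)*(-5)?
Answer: 790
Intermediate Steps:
P(s) = s + 2*s² (P(s) = (s² + s²) + s = 2*s² + s = s + 2*s²)
j(d) = -50 (j(d) = (2*(1 + 2*2))*(-5) = (2*(1 + 4))*(-5) = (2*5)*(-5) = 10*(-5) = -50)
740 - j(-30) = 740 - 1*(-50) = 740 + 50 = 790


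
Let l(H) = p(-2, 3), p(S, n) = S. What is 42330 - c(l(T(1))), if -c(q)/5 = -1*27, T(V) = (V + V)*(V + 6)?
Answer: 42195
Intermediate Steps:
T(V) = 2*V*(6 + V) (T(V) = (2*V)*(6 + V) = 2*V*(6 + V))
l(H) = -2
c(q) = 135 (c(q) = -(-5)*27 = -5*(-27) = 135)
42330 - c(l(T(1))) = 42330 - 1*135 = 42330 - 135 = 42195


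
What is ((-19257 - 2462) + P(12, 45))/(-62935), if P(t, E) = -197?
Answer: 21916/62935 ≈ 0.34823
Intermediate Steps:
((-19257 - 2462) + P(12, 45))/(-62935) = ((-19257 - 2462) - 197)/(-62935) = (-21719 - 197)*(-1/62935) = -21916*(-1/62935) = 21916/62935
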